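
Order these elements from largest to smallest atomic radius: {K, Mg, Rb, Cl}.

Rb > K > Mg > Cl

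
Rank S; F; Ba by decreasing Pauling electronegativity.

F > S > Ba

F is in period 2, group 17; S is in period 3, group 16; Ba is in period 6, group 2.
Smaller atoms with higher effective nuclear charge are more electronegative.
Here both period and group differ, so the two effects have to be weighed against each other.
S > Ba: both effects reinforce here, so S is clearly the higher of the two.
F > S: both effects reinforce here, so F is clearly the higher of the two.
Tabulated electronegativity (Pauling): F 3.98, S 2.58, Ba 0.89.
So from highest to lowest: F > S > Ba.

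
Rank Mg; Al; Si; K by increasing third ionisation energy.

Al < Si < K < Mg

The third ionization energy removes an electron from the +2 ion. For each element: Mg²⁺ is the bare [Ne] core; Al²⁺ still has 1 valence electron; Si²⁺ still has 2 valence electrons; K²⁺ is already 1 electron into the core.
Core electrons are held far more tightly than valence electrons, so K and Mg top the IE_3 order.
Valence configurations: Al²⁺ [Ne]3s¹, Si²⁺ [Ne]3s².
The numbers (kJ/mol): Mg 7733, Al 2745, Si 3232, K 4420.
Hence IE_3: Al < Si < K < Mg.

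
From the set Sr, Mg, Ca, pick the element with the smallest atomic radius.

Mg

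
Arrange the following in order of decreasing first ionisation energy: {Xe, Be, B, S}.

Be is in period 2, group 2; B is in period 2, group 13; S is in period 3, group 16; Xe is in period 5, group 18.
Across a period the outer electron is held more tightly (higher IE₁); down a group it sits in a higher shell, more shielded, and comes off more easily.
Neither a single period nor a single group — weigh both effects.
Be > B: this pair runs against the simple trend — see the exception note.
S > Be: the two effects oppose for this pair; the across-period effect wins (1000 vs 900 kJ/mol).
Xe > S: the two effects oppose for this pair; the across-period effect wins (1170 vs 1000 kJ/mol).
Note the exception: Be has a higher first ionization energy than B, contrary to the simple trend — removing B's lone 2p electron is easier than breaking Be's filled 2s².
For reference (kJ/mol): Be 900, B 801, S 1000, Xe 1170.
So from highest to lowest: Xe > S > Be > B.

Xe, S, Be, B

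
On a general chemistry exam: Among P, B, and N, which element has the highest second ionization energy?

IE_2 is the cost of taking one more electron from the +1 cation: P⁺ still has 4 valence electrons; B⁺ still has 2 valence electrons; N⁺ still has 4 valence electrons.
All are still removing valence electrons, so compare the +1 ions as you would atoms: IE_2 generally rises across a period (higher Z_eff) and falls down a group (larger shell), subject to the usual subshell exceptions.
Valence configurations: P⁺ [Ne]3s²3p², B⁺ [He]2s², N⁺ [He]2s²2p².
The numbers (kJ/mol): P 1907, B 2427, N 2856.
Hence IE_2: P < B < N.

N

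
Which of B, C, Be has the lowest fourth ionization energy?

C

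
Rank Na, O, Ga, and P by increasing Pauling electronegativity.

Na < Ga < P < O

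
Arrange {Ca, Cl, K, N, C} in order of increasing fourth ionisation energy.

Cl < K < C < Ca < N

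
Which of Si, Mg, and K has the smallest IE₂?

Mg

After 1 electron has been removed, what remains? Si⁺ still has 3 valence electrons; Mg⁺ still has 1 valence electron; K⁺ is the bare [Ar] core.
Core electrons are held far more tightly than valence electrons, so K tops the IE_2 order.
Valence configurations: Si⁺ [Ne]3s²3p¹, Mg⁺ [Ne]3s¹.
Tabulated IE_2 (kJ/mol): Si 1577, Mg 1451, K 3052.
Overall IE_2 order: Mg < Si < K.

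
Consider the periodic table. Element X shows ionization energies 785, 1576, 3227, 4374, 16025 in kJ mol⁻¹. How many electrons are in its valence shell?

4

Look for the largest jump between consecutive ionization energies: IE5/IE4 ≈ 3.7, far larger than any earlier ratio.
That jump marks the point where a core electron is being removed. So the atom has 4 valence electrons.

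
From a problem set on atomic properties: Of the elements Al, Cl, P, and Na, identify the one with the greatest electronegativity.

Cl

Na is in period 3, group 1; Al is in period 3, group 13; P is in period 3, group 15; Cl is in period 3, group 17.
Smaller atoms with higher effective nuclear charge are more electronegative.
All lie in period 3, so electronegativity increases left to right.
The greatest electronegativity among these belongs to Cl.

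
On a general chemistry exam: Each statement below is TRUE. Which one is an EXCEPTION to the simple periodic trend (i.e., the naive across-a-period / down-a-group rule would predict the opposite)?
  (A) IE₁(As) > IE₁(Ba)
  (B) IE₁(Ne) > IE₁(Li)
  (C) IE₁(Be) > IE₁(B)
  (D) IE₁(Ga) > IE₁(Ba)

(C)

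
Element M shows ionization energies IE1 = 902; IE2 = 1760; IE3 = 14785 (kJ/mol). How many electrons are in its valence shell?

Look for the largest jump between consecutive ionization energies: IE3/IE2 ≈ 8.4, far larger than any earlier ratio.
That jump marks the point where a core electron is being removed. So the atom has 2 valence electrons.

2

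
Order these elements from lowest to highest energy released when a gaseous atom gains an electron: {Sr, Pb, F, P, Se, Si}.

F is in period 2, group 17; Si is in period 3, group 14; P is in period 3, group 15; Se is in period 4, group 16; Sr is in period 5, group 2; Pb is in period 6, group 14.
Atoms with high Z_eff and room in the valence shell (especially the halogens) have the most exothermic electron affinities.
These span different periods and groups, so the two trends combine.
Pb > Sr: the two effects oppose for this pair; the across-period effect wins (35 vs 5 kJ/mol).
P > Pb: both effects reinforce here, so P is clearly the higher of the two.
Si > P: this pair runs against the simple trend — see the exception note.
Se > Si: period and group pull opposite ways; the across-period shift dominates (195 vs 134 kJ/mol).
F > Se: relative to Se, both the across-period and down-group shifts push F's electron affinity up.
Note the exception: Si has a higher electron affinity than P, contrary to the simple trend — adding an electron to P's half-filled 3p³ is unfavourable, so Si (3p²) has the more exothermic EA.
Approximate values (kJ/mol): F 328, Si 134, P 72, Se 195, Sr 5, Pb 35.
So from lowest to highest: Sr < Pb < P < Si < Se < F.

Sr, Pb, P, Si, Se, F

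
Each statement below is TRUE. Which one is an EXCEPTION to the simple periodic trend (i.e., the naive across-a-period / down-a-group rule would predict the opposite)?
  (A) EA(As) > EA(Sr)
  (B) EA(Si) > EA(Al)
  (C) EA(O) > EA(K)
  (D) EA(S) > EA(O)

The general trend: electron affinity increases across a period and decreases down a group.
(A) As (period 4, group 15) vs Sr (period 5, group 2): the stated order agrees with the simple trend.
(B) Si (period 3, group 14) vs Al (period 3, group 13): the stated order agrees with the simple trend.
(C) O (period 2, group 16) vs K (period 4, group 1): the stated order agrees with the simple trend.
(D) S (period 3, group 16) vs O (period 2, group 16): the stated order contradicts the simple trend.
The exception is (D): the compact 2p subshell of O repels the added electron more than S's larger 3p does.

(D)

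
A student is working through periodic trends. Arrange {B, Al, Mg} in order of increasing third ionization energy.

Al < B < Mg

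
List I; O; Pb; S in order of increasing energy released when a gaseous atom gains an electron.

Pb < O < S < I

Atoms with high Z_eff and room in the valence shell (especially the halogens) have the most exothermic electron affinities.
Neither a single period nor a single group — weigh both effects.
O > Pb: relative to Pb, both the across-period and down-group shifts push O's electron affinity up.
S > O: this pair runs against the simple trend — see the exception note.
I > S: period and group pull opposite ways; the across-period shift dominates (295 vs 200 kJ/mol).
Note the exception: S has a higher electron affinity than O, contrary to the simple trend — the compact 2p subshell of O repels the added electron more than S's larger 3p does.
For reference (kJ/mol): O 141, S 200, I 295, Pb 35.
So from lowest to highest: Pb < O < S < I.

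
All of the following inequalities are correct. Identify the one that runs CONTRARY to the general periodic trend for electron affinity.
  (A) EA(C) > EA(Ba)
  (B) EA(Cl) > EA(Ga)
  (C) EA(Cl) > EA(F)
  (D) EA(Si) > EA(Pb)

(C)

The general trend: electron affinity increases across a period and decreases down a group.
(A) C (period 2, group 14) vs Ba (period 6, group 2): the stated order agrees with the simple trend.
(B) Cl (period 3, group 17) vs Ga (period 4, group 13): the stated order agrees with the simple trend.
(C) Cl (period 3, group 17) vs F (period 2, group 17): the stated order contradicts the simple trend.
(D) Si (period 3, group 14) vs Pb (period 6, group 14): the stated order agrees with the simple trend.
The exception is (C): F's small 2p subshell makes the incoming electron feel strong e⁻–e⁻ repulsion, so Cl actually releases more energy on gaining an electron.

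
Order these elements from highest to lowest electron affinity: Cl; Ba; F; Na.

Cl > F > Na > Ba

F is in period 2, group 17; Na is in period 3, group 1; Cl is in period 3, group 17; Ba is in period 6, group 2.
Adding an electron releases more energy for atoms nearer the top right (short of the noble gases).
These span different periods and groups, so the two trends combine.
Na > Ba: the two effects oppose for this pair; the down-group effect wins (53 vs 14 kJ/mol).
F > Na: both effects reinforce here, so F is clearly the higher of the two.
Cl > F: this pair runs against the simple trend — see the exception note.
Note the exception: Cl has a higher electron affinity than F, contrary to the simple trend — F's small 2p subshell makes the incoming electron feel strong e⁻–e⁻ repulsion, so Cl actually releases more energy on gaining an electron.
Approximate values (kJ/mol): F 328, Na 53, Cl 349, Ba 14.
So from highest to lowest: Cl > F > Na > Ba.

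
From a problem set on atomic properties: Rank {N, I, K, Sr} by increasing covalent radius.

N, I, Sr, K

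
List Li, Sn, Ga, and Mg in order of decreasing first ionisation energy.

Mg > Sn > Ga > Li

Li is in period 2, group 1; Mg is in period 3, group 2; Ga is in period 4, group 13; Sn is in period 5, group 14.
Removing the outermost electron gets harder across a period and easier down a group.
A diagonal step moves right (one effect) and down (the opposite effect) at once.
Ga > Li: period and group pull opposite ways; the across-period shift dominates (579 vs 520 kJ/mol).
Sn > Ga: period and group pull opposite ways; the across-period shift dominates (709 vs 579 kJ/mol).
Mg > Sn: period and group pull opposite ways; the down-group shift dominates (738 vs 709 kJ/mol).
Approximate values (kJ/mol): Li 520, Mg 738, Ga 579, Sn 709.
So from highest to lowest: Mg > Sn > Ga > Li.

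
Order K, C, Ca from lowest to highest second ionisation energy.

After 1 electron has been removed, what remains? K⁺ is the bare [Ar] core; C⁺ still has 3 valence electrons; Ca⁺ still has 1 valence electron.
Pulling an electron out of a noble-gas core costs far more than removing a remaining valence electron, so K sits at the high end of IE_2.
Valence configurations: C⁺ [He]2s²2p¹, Ca⁺ [Ar]4s¹.
Tabulated IE_2 (kJ/mol): K 3052, C 2353, Ca 1145.
So the second ionization energies run Ca < C < K.

Ca < C < K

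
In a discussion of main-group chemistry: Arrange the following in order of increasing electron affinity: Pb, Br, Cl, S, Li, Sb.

Pb < Li < Sb < S < Br < Cl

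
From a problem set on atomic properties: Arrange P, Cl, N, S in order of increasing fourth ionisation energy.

Consider each +3 ion: P³⁺ still has 2 valence electrons; Cl³⁺ still has 4 valence electrons; N³⁺ still has 2 valence electrons; S³⁺ still has 3 valence electrons.
All are still removing valence electrons, so compare the +3 ions as you would atoms: IE_4 generally rises across a period (higher Z_eff) and falls down a group (larger shell), subject to the usual subshell exceptions.
Valence configurations: P³⁺ [Ne]3s², Cl³⁺ [Ne]3s²3p², N³⁺ [He]2s², S³⁺ [Ne]3s²3p¹.
S³⁺ loses a lone 3p electron whereas P³⁺ must break into a filled 3s² pair, so IE_4(P) > IE_4(S) even though S has the higher nuclear charge.
Approximate IE_4 values (kJ/mol): P 4964, Cl 5159, N 7475, S 4556.
Putting it together, IE_4: S < P < Cl < N.

S < P < Cl < N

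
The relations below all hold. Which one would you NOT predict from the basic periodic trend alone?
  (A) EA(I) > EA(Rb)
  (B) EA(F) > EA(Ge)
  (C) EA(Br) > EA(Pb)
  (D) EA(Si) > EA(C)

The general trend: electron affinity increases across a period and decreases down a group.
(A) I (period 5, group 17) vs Rb (period 5, group 1): the stated order agrees with the simple trend.
(B) F (period 2, group 17) vs Ge (period 4, group 14): the stated order agrees with the simple trend.
(C) Br (period 4, group 17) vs Pb (period 6, group 14): the stated order agrees with the simple trend.
(D) Si (period 3, group 14) vs C (period 2, group 14): the stated order contradicts the simple trend.
The exception is (D): Si's larger, more diffuse 3p orbitals accept an added electron slightly more readily than C's compact 2p.

(D)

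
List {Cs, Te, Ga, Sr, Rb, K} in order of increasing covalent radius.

Ga, Te, Sr, K, Rb, Cs

K is in period 4, group 1; Ga is in period 4, group 13; Rb is in period 5, group 1; Sr is in period 5, group 2; Te is in period 5, group 16; Cs is in period 6, group 1.
Atomic radius shrinks across a period as nuclear charge pulls the same shell inward, and grows down a group as new shells are added.
Neither a single period nor a single group — weigh both effects.
Te > Ga: the two effects oppose for this pair; the down-group effect wins (136 vs 124 pm).
Sr > Te: both are in period 5; the period trend gives Sr the larger value.
K > Sr: the two effects oppose for this pair; the across-period effect wins (196 vs 185 pm).
Rb > K: they share group 1; the group trend gives Rb the larger value.
Cs > Rb: they share group 1; the group trend gives Cs the larger value.
Tabulated atomic radius (pm): K 196, Ga 124, Rb 210, Sr 185, Te 136, Cs 232.
So from smallest to largest: Ga < Te < Sr < K < Rb < Cs.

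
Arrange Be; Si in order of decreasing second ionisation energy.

IE_2 is the cost of taking one more electron from the +1 cation: Be⁺ still has 1 valence electron; Si⁺ still has 3 valence electrons.
All are still removing valence electrons, so compare the +1 ions as you would atoms: IE_2 generally rises across a period (higher Z_eff) and falls down a group (larger shell), subject to the usual subshell exceptions.
Valence configurations: Be⁺ [He]2s¹, Si⁺ [Ne]3s²3p¹.
Approximate IE_2 values (kJ/mol): Be 1757, Si 1577.
Hence IE_2: Si < Be.

Be, Si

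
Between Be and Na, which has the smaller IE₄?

Na

Consider each +3 ion: Be³⁺ is already 1 electron into the core; Na³⁺ is already 2 electrons into the core.
All of these are removing an electron from a noble-gas core or deeper; the smaller core (lower principal quantum number) is held far more tightly, and within a period the higher nuclear charge binds the same core more tightly.
Approximate IE_4 values (kJ/mol): Be 21007, Na 9543.
Overall IE_4 order: Na < Be.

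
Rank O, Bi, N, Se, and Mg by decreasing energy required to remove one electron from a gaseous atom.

N, O, Se, Mg, Bi

N is in period 2, group 15; O is in period 2, group 16; Mg is in period 3, group 2; Se is in period 4, group 16; Bi is in period 6, group 15.
Across a period the outer electron is held more tightly (higher IE₁); down a group it sits in a higher shell, more shielded, and comes off more easily.
Here both period and group differ, so the two effects have to be weighed against each other.
Mg > Bi: period and group pull opposite ways; the down-group shift dominates (738 vs 703 kJ/mol).
Se > Mg: period and group pull opposite ways; the across-period shift dominates (941 vs 738 kJ/mol).
O > Se: O sits above Se in group 16, so the down-group effect alone puts O higher.
N > O: this pair runs against the simple trend — see the exception note.
Note the exception: N has a higher first ionization energy than O, contrary to the simple trend — pairing an electron in O's 2p⁴ costs repulsion energy, so O ionizes more easily than half-filled N (2p³).
Approximate values (kJ/mol): N 1402, O 1314, Mg 738, Se 941, Bi 703.
So from highest to lowest: N > O > Se > Mg > Bi.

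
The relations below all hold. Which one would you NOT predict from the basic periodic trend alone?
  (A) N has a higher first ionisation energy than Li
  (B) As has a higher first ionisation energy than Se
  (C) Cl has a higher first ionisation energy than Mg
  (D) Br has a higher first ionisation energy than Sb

The general trend: first ionisation energy increases across a period and decreases down a group.
(A) N (period 2, group 15) vs Li (period 2, group 1): the stated order agrees with the simple trend.
(B) As (period 4, group 15) vs Se (period 4, group 16): the stated order contradicts the simple trend.
(C) Cl (period 3, group 17) vs Mg (period 3, group 2): the stated order agrees with the simple trend.
(D) Br (period 4, group 17) vs Sb (period 5, group 15): the stated order agrees with the simple trend.
The exception is (B): Se (4p⁴) ionizes more easily than half-filled As (4p³).

(B)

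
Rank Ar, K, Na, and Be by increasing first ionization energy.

K < Na < Be < Ar

Be is in period 2, group 2; Na is in period 3, group 1; Ar is in period 3, group 18; K is in period 4, group 1.
Across a period the outer electron is held more tightly (higher IE₁); down a group it sits in a higher shell, more shielded, and comes off more easily.
Neither a single period nor a single group — weigh both effects.
Na > K: Na sits above K in group 1, so the down-group effect alone puts Na higher.
Be > Na: relative to Na, both the across-period and down-group shifts push Be's first ionization energy up.
Ar > Be: the two effects oppose for this pair; the across-period effect wins (1521 vs 900 kJ/mol).
Approximate values (kJ/mol): Be 900, Na 496, Ar 1521, K 419.
So from lowest to highest: K < Na < Be < Ar.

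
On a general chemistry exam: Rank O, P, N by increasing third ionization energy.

P < N < O

Consider each +2 ion: O²⁺ still has 4 valence electrons; P²⁺ still has 3 valence electrons; N²⁺ still has 3 valence electrons.
All are still removing valence electrons, so compare the +2 ions as you would atoms: IE_3 generally rises across a period (higher Z_eff) and falls down a group (larger shell), subject to the usual subshell exceptions.
Valence configurations: O²⁺ [He]2s²2p², P²⁺ [Ne]3s²3p¹, N²⁺ [He]2s²2p¹.
Approximate IE_3 values (kJ/mol): O 5300, P 2914, N 4578.
Hence IE_3: P < N < O.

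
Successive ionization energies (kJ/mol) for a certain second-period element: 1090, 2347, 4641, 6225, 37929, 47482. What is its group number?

Group 14

Look for the largest jump between consecutive ionization energies: IE5/IE4 ≈ 6.1, far larger than any earlier ratio.
That jump marks the point where a core electron is being removed. So the atom has 4 valence electrons.
A main-group element with 4 valence electrons is in group 14.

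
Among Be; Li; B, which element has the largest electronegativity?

B

Li is in period 2, group 1; Be is in period 2, group 2; B is in period 2, group 13.
Electronegativity increases across a period and decreases down a group, tracking effective nuclear charge and atomic size.
All lie in period 2, so electronegativity increases left to right.
The largest electronegativity among these belongs to B.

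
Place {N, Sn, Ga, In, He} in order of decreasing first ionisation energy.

He, N, Sn, Ga, In

He is in period 1, group 18; N is in period 2, group 15; Ga is in period 4, group 13; In is in period 5, group 13; Sn is in period 5, group 14.
Removing the outermost electron gets harder across a period and easier down a group.
These span different periods and groups, so the two trends combine.
Ga > In: they share group 13; the group trend gives Ga the larger value.
Sn > Ga: the two effects oppose for this pair; the across-period effect wins (709 vs 579 kJ/mol).
N > Sn: both effects reinforce here, so N is clearly the higher of the two.
He > N: relative to N, both the across-period and down-group shifts push He's first ionization energy up.
Tabulated first ionization energy (kJ/mol): He 2372, N 1402, Ga 579, In 558, Sn 709.
So from highest to lowest: He > N > Sn > Ga > In.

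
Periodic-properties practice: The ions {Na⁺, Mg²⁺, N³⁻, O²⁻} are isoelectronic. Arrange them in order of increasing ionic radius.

All of these have 10 electrons, so size is governed by nuclear charge alone: the more protons, the stronger the pull on the same electron cloud, and the smaller the ion.
Nuclear charges: Mg²⁺ (Z=12), Na⁺ (Z=11), O²⁻ (Z=8), N³⁻ (Z=7).
Smallest to largest: Mg²⁺ < Na⁺ < O²⁻ < N³⁻.

Mg²⁺ < Na⁺ < O²⁻ < N³⁻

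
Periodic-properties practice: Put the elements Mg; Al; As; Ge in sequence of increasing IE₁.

Al, Mg, Ge, As

Mg is in period 3, group 2; Al is in period 3, group 13; Ge is in period 4, group 14; As is in period 4, group 15.
Removing the outermost electron gets harder across a period and easier down a group.
Here both period and group differ, so the two effects have to be weighed against each other.
Mg > Al: this pair runs against the simple trend — see the exception note.
Ge > Mg: the two effects oppose for this pair; the across-period effect wins (762 vs 738 kJ/mol).
As > Ge: As lies to the right of Ge in period 4, so the across-period effect alone puts As higher.
Note the exception: Mg has a higher first ionization energy than Al, contrary to the simple trend — Al's single 3p electron is easier to remove than one from Mg's filled 3s².
Approximate values (kJ/mol): Mg 738, Al 578, Ge 762, As 947.
So from lowest to highest: Al < Mg < Ge < As.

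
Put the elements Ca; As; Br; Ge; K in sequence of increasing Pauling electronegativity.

K is in period 4, group 1; Ca is in period 4, group 2; Ge is in period 4, group 14; As is in period 4, group 15; Br is in period 4, group 17.
Atoms toward the upper right of the periodic table pull bonding electrons most strongly.
All lie in period 4, so electronegativity increases left to right.
So from lowest to highest: K < Ca < Ge < As < Br.

K < Ca < Ge < As < Br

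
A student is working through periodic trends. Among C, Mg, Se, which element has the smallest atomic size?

C

C is in period 2, group 14; Mg is in period 3, group 2; Se is in period 4, group 16.
Moving right in a period, electrons are added to the same shell under a stronger nuclear pull, so atoms get smaller; moving down, a new shell is opened and atoms get larger.
Here both period and group differ, so the two effects have to be weighed against each other.
Se > C: the two effects oppose for this pair; the down-group effect wins (116 vs 75 pm).
Mg > Se: period and group pull opposite ways; the across-period shift dominates (139 vs 116 pm).
Tabulated atomic radius (pm): C 75, Mg 139, Se 116.
The smallest atomic size among these belongs to C.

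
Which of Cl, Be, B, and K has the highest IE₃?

Be

Consider each +2 ion: Cl²⁺ still has 5 valence electrons; Be²⁺ is the bare [He] core; B²⁺ still has 1 valence electron; K²⁺ is already 1 electron into the core.
Core electrons are held far more tightly than valence electrons, so K and Be top the IE_3 order.
Valence configurations: Cl²⁺ [Ne]3s²3p³, B²⁺ [He]2s¹.
The numbers (kJ/mol): Cl 3822, Be 14849, B 3660, K 4420.
Putting it together, IE_3: B < Cl < K < Be.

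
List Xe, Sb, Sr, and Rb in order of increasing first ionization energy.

Rb, Sr, Sb, Xe

Rb is in period 5, group 1; Sr is in period 5, group 2; Sb is in period 5, group 15; Xe is in period 5, group 18.
Across a period the outer electron is held more tightly (higher IE₁); down a group it sits in a higher shell, more shielded, and comes off more easily.
All lie in period 5, so first ionization energy increases left to right.
So from lowest to highest: Rb < Sr < Sb < Xe.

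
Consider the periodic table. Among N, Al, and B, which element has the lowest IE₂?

Al

After 1 electron has been removed, what remains? N⁺ still has 4 valence electrons; Al⁺ still has 2 valence electrons; B⁺ still has 2 valence electrons.
All are still removing valence electrons, so compare the +1 ions as you would atoms: IE_2 generally rises across a period (higher Z_eff) and falls down a group (larger shell), subject to the usual subshell exceptions.
Valence configurations: N⁺ [He]2s²2p², Al⁺ [Ne]3s², B⁺ [He]2s².
Tabulated IE_2 (kJ/mol): N 2856, Al 1817, B 2427.
Putting it together, IE_2: Al < B < N.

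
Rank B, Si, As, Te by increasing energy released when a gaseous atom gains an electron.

B, As, Si, Te

EA tends to increase across a period and decrease down a group, though the pattern is less regular than for IE or radius.
These sit on a diagonal, where the across-period and down-group effects partly cancel.
As > B: period and group pull opposite ways; the across-period shift dominates (78 vs 27 kJ/mol).
Si > As: period and group pull opposite ways; the down-group shift dominates (134 vs 78 kJ/mol).
Te > Si: period and group pull opposite ways; the across-period shift dominates (190 vs 134 kJ/mol).
For reference (kJ/mol): B 27, Si 134, As 78, Te 190.
So from lowest to highest: B < As < Si < Te.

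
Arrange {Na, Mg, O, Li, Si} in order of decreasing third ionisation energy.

Li, Mg, Na, O, Si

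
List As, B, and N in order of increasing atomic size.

N, B, As

B is in period 2, group 13; N is in period 2, group 15; As is in period 4, group 15.
Radius decreases left→right (rising Z_eff, same n) and increases top→bottom (higher n).
Neither a single period nor a single group — weigh both effects.
B > N: B lies to the left of N in period 2, so the across-period effect alone puts B larger.
As > B: the two effects oppose for this pair; the down-group effect wins (121 vs 85 pm).
Tabulated atomic radius (pm): B 85, N 71, As 121.
So from smallest to largest: N < B < As.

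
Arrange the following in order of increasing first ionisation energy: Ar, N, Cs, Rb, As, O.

N is in period 2, group 15; O is in period 2, group 16; Ar is in period 3, group 18; As is in period 4, group 15; Rb is in period 5, group 1; Cs is in period 6, group 1.
IE₁ increases left→right with effective nuclear charge and decreases top→bottom as the valence shell moves farther out.
Neither a single period nor a single group — weigh both effects.
Rb > Cs: they share group 1; the group trend gives Rb the larger value.
As > Rb: relative to Rb, both the across-period and down-group shifts push As's first ionization energy up.
O > As: relative to As, both the across-period and down-group shifts push O's first ionization energy up.
N > O: this pair runs against the simple trend — see the exception note.
Ar > N: period and group pull opposite ways; the across-period shift dominates (1521 vs 1402 kJ/mol).
Note the exception: N has a higher first ionization energy than O, contrary to the simple trend — pairing an electron in O's 2p⁴ costs repulsion energy, so O ionizes more easily than half-filled N (2p³).
For reference (kJ/mol): N 1402, O 1314, Ar 1521, As 947, Rb 403, Cs 376.
So from lowest to highest: Cs < Rb < As < O < N < Ar.

Cs < Rb < As < O < N < Ar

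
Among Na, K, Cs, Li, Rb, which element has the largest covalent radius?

Cs

Across a period the added protons contract the valence shell; down a group each new principal shell makes the atom larger.
All are in group 1, so atomic radius increases down the group.
The largest covalent radius among these belongs to Cs.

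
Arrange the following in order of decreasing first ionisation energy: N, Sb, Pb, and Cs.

N > Sb > Pb > Cs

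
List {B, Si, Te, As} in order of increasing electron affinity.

B, As, Si, Te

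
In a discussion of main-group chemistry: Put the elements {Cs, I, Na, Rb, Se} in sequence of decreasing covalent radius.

Cs > Rb > Na > I > Se

Na is in period 3, group 1; Se is in period 4, group 16; Rb is in period 5, group 1; I is in period 5, group 17; Cs is in period 6, group 1.
Atomic radius shrinks across a period as nuclear charge pulls the same shell inward, and grows down a group as new shells are added.
Here both period and group differ, so the two effects have to be weighed against each other.
I > Se: period and group pull opposite ways; the down-group shift dominates (133 vs 116 pm).
Na > I: period and group pull opposite ways; the across-period shift dominates (155 vs 133 pm).
Rb > Na: they share group 1; the group trend gives Rb the larger value.
Cs > Rb: they share group 1; the group trend gives Cs the larger value.
Approximate values (pm): Na 155, Se 116, Rb 210, I 133, Cs 232.
So from largest to smallest: Cs > Rb > Na > I > Se.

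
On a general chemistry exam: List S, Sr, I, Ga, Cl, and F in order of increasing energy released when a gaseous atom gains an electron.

Sr < Ga < S < I < F < Cl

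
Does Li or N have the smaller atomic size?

N

Li is in period 2, group 1; N is in period 2, group 15.
Atomic radius shrinks across a period as nuclear charge pulls the same shell inward, and grows down a group as new shells are added.
All lie in period 2, so atomic radius increases right to left.
So N has the smaller atomic size (N < Li).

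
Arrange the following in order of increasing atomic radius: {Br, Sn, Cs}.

Br < Sn < Cs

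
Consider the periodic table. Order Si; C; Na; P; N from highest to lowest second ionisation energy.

The second ionization energy removes an electron from the +1 ion. For each element: Si⁺ still has 3 valence electrons; C⁺ still has 3 valence electrons; Na⁺ is the bare [Ne] core; P⁺ still has 4 valence electrons; N⁺ still has 4 valence electrons.
Breaking into a closed-shell core is much more expensive than removing a leftover valence electron — Na has the largest IE_2 here.
Valence configurations: Si⁺ [Ne]3s²3p¹, C⁺ [He]2s²2p¹, P⁺ [Ne]3s²3p², N⁺ [He]2s²2p².
Tabulated IE_2 (kJ/mol): Si 1577, C 2353, Na 4562, P 1907, N 2856.
Putting it together, IE_2: Si < P < C < N < Na.

Na > N > C > P > Si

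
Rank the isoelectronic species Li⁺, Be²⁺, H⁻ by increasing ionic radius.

Be²⁺, Li⁺, H⁻

All of these have 2 electrons, so size is governed by nuclear charge alone: the more protons, the stronger the pull on the same electron cloud, and the smaller the ion.
Nuclear charges: Be²⁺ (Z=4), Li⁺ (Z=3), H⁻ (Z=1).
Smallest to largest: Be²⁺ < Li⁺ < H⁻.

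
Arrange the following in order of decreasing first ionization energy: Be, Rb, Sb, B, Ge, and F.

Be is in period 2, group 2; B is in period 2, group 13; F is in period 2, group 17; Ge is in period 4, group 14; Rb is in period 5, group 1; Sb is in period 5, group 15.
Across a period the outer electron is held more tightly (higher IE₁); down a group it sits in a higher shell, more shielded, and comes off more easily.
Neither a single period nor a single group — weigh both effects.
Ge > Rb: relative to Rb, both the across-period and down-group shifts push Ge's first ionization energy up.
B > Ge: period and group pull opposite ways; the down-group shift dominates (801 vs 762 kJ/mol).
Sb > B: the two effects oppose for this pair; the across-period effect wins (831 vs 801 kJ/mol).
Be > Sb: the two effects oppose for this pair; the down-group effect wins (900 vs 831 kJ/mol).
F > Be: both are in period 2; the period trend gives F the larger value.
Note the exception: Be has a higher first ionization energy than B, contrary to the simple trend — removing B's lone 2p electron is easier than breaking Be's filled 2s².
Approximate values (kJ/mol): Be 900, B 801, F 1681, Ge 762, Rb 403, Sb 831.
So from highest to lowest: F > Be > Sb > B > Ge > Rb.

F, Be, Sb, B, Ge, Rb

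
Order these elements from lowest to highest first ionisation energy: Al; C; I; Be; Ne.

Al < Be < I < C < Ne

Be is in period 2, group 2; C is in period 2, group 14; Ne is in period 2, group 18; Al is in period 3, group 13; I is in period 5, group 17.
Across a period the outer electron is held more tightly (higher IE₁); down a group it sits in a higher shell, more shielded, and comes off more easily.
Here both period and group differ, so the two effects have to be weighed against each other.
Be > Al: period and group pull opposite ways; the down-group shift dominates (900 vs 578 kJ/mol).
I > Be: period and group pull opposite ways; the across-period shift dominates (1008 vs 900 kJ/mol).
C > I: the two effects oppose for this pair; the down-group effect wins (1086 vs 1008 kJ/mol).
Ne > C: Ne lies to the right of C in period 2, so the across-period effect alone puts Ne higher.
Tabulated first ionization energy (kJ/mol): Be 900, C 1086, Ne 2081, Al 578, I 1008.
So from lowest to highest: Al < Be < I < C < Ne.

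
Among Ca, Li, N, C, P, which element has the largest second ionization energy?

Li

IE_2 is the cost of taking one more electron from the +1 cation: Ca⁺ still has 1 valence electron; Li⁺ is the bare [He] core; N⁺ still has 4 valence electrons; C⁺ still has 3 valence electrons; P⁺ still has 4 valence electrons.
Breaking into a closed-shell core is much more expensive than removing a leftover valence electron — Li has the largest IE_2 here.
Valence configurations: Ca⁺ [Ar]4s¹, N⁺ [He]2s²2p², C⁺ [He]2s²2p¹, P⁺ [Ne]3s²3p².
Tabulated IE_2 (kJ/mol): Ca 1145, Li 7298, N 2856, C 2353, P 1907.
Putting it together, IE_2: Ca < P < C < N < Li.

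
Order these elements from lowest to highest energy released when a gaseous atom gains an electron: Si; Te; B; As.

B, As, Si, Te

B is in period 2, group 13; Si is in period 3, group 14; As is in period 4, group 15; Te is in period 5, group 16.
EA tends to increase across a period and decrease down a group, though the pattern is less regular than for IE or radius.
A diagonal step moves right (one effect) and down (the opposite effect) at once.
As > B: the two effects oppose for this pair; the across-period effect wins (78 vs 27 kJ/mol).
Si > As: the two effects oppose for this pair; the down-group effect wins (134 vs 78 kJ/mol).
Te > Si: the two effects oppose for this pair; the across-period effect wins (190 vs 134 kJ/mol).
Approximate values (kJ/mol): B 27, Si 134, As 78, Te 190.
So from lowest to highest: B < As < Si < Te.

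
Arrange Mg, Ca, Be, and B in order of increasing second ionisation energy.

IE_2 is the cost of taking one more electron from the +1 cation: Mg⁺ still has 1 valence electron; Ca⁺ still has 1 valence electron; Be⁺ still has 1 valence electron; B⁺ still has 2 valence electrons.
All are still removing valence electrons, so compare the +1 ions as you would atoms: IE_2 generally rises across a period (higher Z_eff) and falls down a group (larger shell), subject to the usual subshell exceptions.
Valence configurations: Mg⁺ [Ne]3s¹, Ca⁺ [Ar]4s¹, Be⁺ [He]2s¹, B⁺ [He]2s².
Tabulated IE_2 (kJ/mol): Mg 1451, Ca 1145, Be 1757, B 2427.
Hence IE_2: Ca < Mg < Be < B.

Ca, Mg, Be, B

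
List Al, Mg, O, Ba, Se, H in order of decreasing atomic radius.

H is in period 1, group 1; O is in period 2, group 16; Mg is in period 3, group 2; Al is in period 3, group 13; Se is in period 4, group 16; Ba is in period 6, group 2.
Moving right in a period, electrons are added to the same shell under a stronger nuclear pull, so atoms get smaller; moving down, a new shell is opened and atoms get larger.
Neither a single period nor a single group — weigh both effects.
O > H: period and group pull opposite ways; the down-group shift dominates (63 vs 32 pm).
Se > O: they share group 16; the group trend gives Se the larger value.
Al > Se: the two effects oppose for this pair; the across-period effect wins (126 vs 116 pm).
Mg > Al: Mg lies to the left of Al in period 3, so the across-period effect alone puts Mg larger.
Ba > Mg: Ba sits below Mg in group 2, so the down-group effect alone puts Ba larger.
Approximate values (pm): H 32, O 63, Mg 139, Al 126, Se 116, Ba 196.
So from largest to smallest: Ba > Mg > Al > Se > O > H.

Ba > Mg > Al > Se > O > H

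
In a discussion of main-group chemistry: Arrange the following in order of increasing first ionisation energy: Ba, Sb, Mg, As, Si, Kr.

Ba < Mg < Si < Sb < As < Kr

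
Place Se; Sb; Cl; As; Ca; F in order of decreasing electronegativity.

Electronegativity increases across a period and decreases down a group, tracking effective nuclear charge and atomic size.
Neither a single period nor a single group — weigh both effects.
Sb > Ca: period and group pull opposite ways; the across-period shift dominates (2.05 vs 1.00).
As > Sb: As sits above Sb in group 15, so the down-group effect alone puts As higher.
Se > As: Se lies to the right of As in period 4, so the across-period effect alone puts Se higher.
Cl > Se: relative to Se, both the across-period and down-group shifts push Cl's electronegativity up.
F > Cl: they share group 17; the group trend gives F the larger value.
For reference (Pauling): F 3.98, Cl 3.16, Ca 1.00, As 2.18, Se 2.55, Sb 2.05.
So from highest to lowest: F > Cl > Se > As > Sb > Ca.

F, Cl, Se, As, Sb, Ca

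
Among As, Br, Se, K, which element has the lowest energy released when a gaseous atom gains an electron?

K is in period 4, group 1; As is in period 4, group 15; Se is in period 4, group 16; Br is in period 4, group 17.
Atoms with high Z_eff and room in the valence shell (especially the halogens) have the most exothermic electron affinities.
All lie in period 4, so electron affinity increases left to right.
The lowest energy released when a gaseous atom gains an electron among these belongs to K.

K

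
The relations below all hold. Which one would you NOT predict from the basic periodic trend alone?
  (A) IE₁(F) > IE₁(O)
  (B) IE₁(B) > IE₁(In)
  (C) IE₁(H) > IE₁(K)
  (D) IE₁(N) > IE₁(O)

(D)

The general trend: first ionisation energy increases across a period and decreases down a group.
(A) F (period 2, group 17) vs O (period 2, group 16): the stated order agrees with the simple trend.
(B) B (period 2, group 13) vs In (period 5, group 13): the stated order agrees with the simple trend.
(C) H (period 1, group 1) vs K (period 4, group 1): the stated order agrees with the simple trend.
(D) N (period 2, group 15) vs O (period 2, group 16): the stated order contradicts the simple trend.
The exception is (D): pairing an electron in O's 2p⁴ costs repulsion energy, so O ionizes more easily than half-filled N (2p³).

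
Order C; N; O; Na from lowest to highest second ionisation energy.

C < N < O < Na

The second ionization energy removes an electron from the +1 ion. For each element: C⁺ still has 3 valence electrons; N⁺ still has 4 valence electrons; O⁺ still has 5 valence electrons; Na⁺ is the bare [Ne] core.
Breaking into a closed-shell core is much more expensive than removing a leftover valence electron — Na has the largest IE_2 here.
Valence configurations: C⁺ [He]2s²2p¹, N⁺ [He]2s²2p², O⁺ [He]2s²2p³.
The numbers (kJ/mol): C 2353, N 2856, O 3388, Na 4562.
Overall IE_2 order: C < N < O < Na.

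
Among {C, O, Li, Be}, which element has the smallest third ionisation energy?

C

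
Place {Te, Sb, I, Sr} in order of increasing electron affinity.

Sr, Sb, Te, I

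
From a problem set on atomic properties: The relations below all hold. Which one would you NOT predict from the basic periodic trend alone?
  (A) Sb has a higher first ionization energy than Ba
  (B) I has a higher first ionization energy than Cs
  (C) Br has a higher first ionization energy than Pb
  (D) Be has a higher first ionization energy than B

(D)

The general trend: first ionization energy increases across a period and decreases down a group.
(A) Sb (period 5, group 15) vs Ba (period 6, group 2): the stated order agrees with the simple trend.
(B) I (period 5, group 17) vs Cs (period 6, group 1): the stated order agrees with the simple trend.
(C) Br (period 4, group 17) vs Pb (period 6, group 14): the stated order agrees with the simple trend.
(D) Be (period 2, group 2) vs B (period 2, group 13): the stated order contradicts the simple trend.
The exception is (D): removing B's lone 2p electron is easier than breaking Be's filled 2s².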